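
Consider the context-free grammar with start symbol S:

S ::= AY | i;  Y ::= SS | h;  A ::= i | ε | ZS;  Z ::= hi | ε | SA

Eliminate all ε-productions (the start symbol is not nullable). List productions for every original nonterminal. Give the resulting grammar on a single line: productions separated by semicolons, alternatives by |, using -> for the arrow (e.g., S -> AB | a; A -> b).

Nullable set: {A, Z}.
S -> AY: A nullable, giving AY | Y.
Drop A -> ε.
A -> ZS: Z nullable, giving S | ZS.
Drop Z -> ε.
Z -> SA: A nullable, giving S | SA.
Unchanged (no nullable symbols): S -> i; A -> i; Y -> SS; Y -> h; Z -> hi.

S -> Y | i | AY; A -> S | i | ZS; Y -> h | SS; Z -> S | SA | hi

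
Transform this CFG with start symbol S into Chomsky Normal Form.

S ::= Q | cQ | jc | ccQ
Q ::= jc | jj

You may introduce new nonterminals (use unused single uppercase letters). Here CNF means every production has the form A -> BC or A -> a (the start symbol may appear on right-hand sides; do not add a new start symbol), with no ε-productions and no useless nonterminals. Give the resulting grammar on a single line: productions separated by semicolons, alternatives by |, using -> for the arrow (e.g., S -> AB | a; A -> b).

No ε-productions.
After unit-elimination: S -> cQ | jc | jj | ccQ; Q -> jc | jj.
TERM: introduce B -> c, A -> j and substitute in every rule of length ≥2.
BIN: S -> BBQ becomes S -> BC, C -> BQ.

S -> AA | AB | BC | BQ; A -> j; B -> c; C -> BQ; Q -> AA | AB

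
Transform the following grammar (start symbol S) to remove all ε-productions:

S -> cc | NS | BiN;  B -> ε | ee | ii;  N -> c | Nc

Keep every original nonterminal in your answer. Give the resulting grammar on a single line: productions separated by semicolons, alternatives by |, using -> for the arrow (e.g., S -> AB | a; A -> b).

Nullable set: {B}.
S -> BiN: B nullable, giving BiN | iN.
Drop B -> ε.
Unchanged (no nullable symbols): S -> NS; S -> cc; B -> ee; B -> ii; N -> Nc; N -> c.

S -> NS | cc | iN | BiN; B -> ee | ii; N -> c | Nc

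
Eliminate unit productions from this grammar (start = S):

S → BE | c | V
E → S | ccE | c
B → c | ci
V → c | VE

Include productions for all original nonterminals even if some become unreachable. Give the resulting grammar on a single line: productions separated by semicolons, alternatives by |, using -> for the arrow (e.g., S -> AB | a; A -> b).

S -> c | BE | VE; B -> c | ci; E -> c | BE | VE | ccE; V -> c | VE

Unit productions: E->S, S->V.
Unit pairs (A ⇒* B via units): (E,S), (E,V), (S,V).
S: inherits non-unit rules of {S, V} → BE | VE | c.
B: inherits non-unit rules of {B} → c | ci.
E: inherits non-unit rules of {E, S, V} → BE | VE | c | ccE.
V: inherits non-unit rules of {V} → VE | c.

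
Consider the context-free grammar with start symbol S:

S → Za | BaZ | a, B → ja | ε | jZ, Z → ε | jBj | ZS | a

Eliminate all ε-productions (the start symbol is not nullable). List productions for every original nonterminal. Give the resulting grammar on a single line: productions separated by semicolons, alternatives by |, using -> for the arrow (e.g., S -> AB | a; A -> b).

Nullable set: {B, Z}.
S -> BaZ: B, Z nullable, giving Ba | BaZ | a | aZ.
S -> Za: Z nullable, giving Za | a.
Drop B -> ε.
B -> jZ: Z nullable, giving j | jZ.
Drop Z -> ε.
Z -> ZS: Z nullable, giving S | ZS.
Z -> jBj: B nullable, giving jBj | jj.
Unchanged (no nullable symbols): S -> a; B -> ja; Z -> a.

S -> a | Ba | Za | aZ | BaZ; B -> j | jZ | ja; Z -> S | a | ZS | jj | jBj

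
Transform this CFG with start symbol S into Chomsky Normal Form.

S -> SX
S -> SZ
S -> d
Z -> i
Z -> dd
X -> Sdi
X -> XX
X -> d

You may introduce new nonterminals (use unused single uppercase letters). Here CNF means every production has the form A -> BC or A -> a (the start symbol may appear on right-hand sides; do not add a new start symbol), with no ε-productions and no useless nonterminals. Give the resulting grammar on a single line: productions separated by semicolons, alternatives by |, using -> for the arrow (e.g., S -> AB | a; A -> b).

S -> d | SX | SZ; A -> d; B -> i; C -> AB; X -> d | SC | XX; Z -> i | AA

No ε-productions.
No unit productions to eliminate.
TERM: introduce A -> d, B -> i and substitute in every rule of length ≥2.
BIN: X -> SAB becomes X -> SC, C -> AB.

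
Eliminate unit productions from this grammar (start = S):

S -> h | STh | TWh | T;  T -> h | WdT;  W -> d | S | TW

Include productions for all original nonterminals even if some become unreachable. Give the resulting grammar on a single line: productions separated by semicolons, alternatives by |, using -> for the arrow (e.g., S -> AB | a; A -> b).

S -> h | STh | TWh | WdT; T -> h | WdT; W -> d | h | TW | STh | TWh | WdT

Unit productions: S->T, W->S.
Unit pairs (A ⇒* B via units): (S,T), (W,S), (W,T).
S: inherits non-unit rules of {S, T} → STh | TWh | WdT | h.
T: inherits non-unit rules of {T} → WdT | h.
W: inherits non-unit rules of {S, T, W} → STh | TW | TWh | WdT | d | h.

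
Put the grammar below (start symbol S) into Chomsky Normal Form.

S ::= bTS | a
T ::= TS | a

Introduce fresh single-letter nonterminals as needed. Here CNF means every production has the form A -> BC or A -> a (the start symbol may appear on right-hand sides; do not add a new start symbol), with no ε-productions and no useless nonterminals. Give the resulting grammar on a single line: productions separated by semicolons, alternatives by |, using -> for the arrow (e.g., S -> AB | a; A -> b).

No ε-productions.
No unit productions to eliminate.
TERM: introduce A -> b and substitute in every rule of length ≥2.
BIN: S -> ATS becomes S -> AB, B -> TS.

S -> a | AB; A -> b; B -> TS; T -> a | TS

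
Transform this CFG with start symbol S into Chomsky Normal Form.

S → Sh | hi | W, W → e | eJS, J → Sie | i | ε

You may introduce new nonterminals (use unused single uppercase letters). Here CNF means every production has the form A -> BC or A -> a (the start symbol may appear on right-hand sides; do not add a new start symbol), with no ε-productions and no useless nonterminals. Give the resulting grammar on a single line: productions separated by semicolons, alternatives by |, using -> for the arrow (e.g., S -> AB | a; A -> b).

S -> e | BE | BS | CA | SC; A -> i; B -> e; C -> h; D -> AB; E -> JS; J -> i | SD

Nullable: {J}; after ε-elimination: S -> W | Sh | hi; J -> i | Sie; W -> e | eS | eJS.
After unit-elimination: S -> e | Sh | eS | hi | eJS; J -> i | Sie; W -> e | eS | eJS.
TERM: introduce B -> e, C -> h, A -> i and substitute in every rule of length ≥2.
BIN: J -> SAB becomes J -> SD, D -> AB; S -> BJS becomes S -> BE, E -> JS; W -> BJS becomes W -> BF, F -> JS.
Drop unreachable/unproductive: W.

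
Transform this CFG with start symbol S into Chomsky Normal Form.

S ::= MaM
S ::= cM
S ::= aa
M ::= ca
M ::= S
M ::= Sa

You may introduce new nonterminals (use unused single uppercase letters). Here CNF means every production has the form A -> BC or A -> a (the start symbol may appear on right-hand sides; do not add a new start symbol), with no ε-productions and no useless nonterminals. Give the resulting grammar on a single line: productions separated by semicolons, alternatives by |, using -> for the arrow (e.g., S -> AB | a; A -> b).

S -> AA | BM | MD; A -> a; B -> c; C -> AM; D -> AM; M -> AA | BA | BM | MC | SA

No ε-productions.
After unit-elimination: S -> aa | cM | MaM; M -> Sa | aa | cM | ca | MaM.
TERM: introduce A -> a, B -> c and substitute in every rule of length ≥2.
BIN: M -> MAM becomes M -> MC, C -> AM; S -> MAM becomes S -> MD, D -> AM.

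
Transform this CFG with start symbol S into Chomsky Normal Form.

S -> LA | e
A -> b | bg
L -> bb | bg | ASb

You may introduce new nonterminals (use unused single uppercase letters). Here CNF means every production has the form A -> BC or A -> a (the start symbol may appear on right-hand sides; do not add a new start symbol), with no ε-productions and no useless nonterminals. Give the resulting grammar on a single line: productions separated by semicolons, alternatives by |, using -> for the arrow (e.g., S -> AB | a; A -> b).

S -> e | LA; A -> b | BC; B -> b; C -> g; D -> SB; L -> AD | BB | BC

No ε-productions.
No unit productions to eliminate.
TERM: introduce B -> b, C -> g and substitute in every rule of length ≥2.
BIN: L -> ASB becomes L -> AD, D -> SB.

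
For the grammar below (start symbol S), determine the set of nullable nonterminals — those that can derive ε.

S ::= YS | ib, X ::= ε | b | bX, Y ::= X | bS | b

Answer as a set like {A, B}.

Directly nullable (have an ε-rule): {X}.
Y is nullable via Y -> X (every symbol on the right is already known nullable).
Not nullable: S — each has a terminal in every rule's right-hand side or depends on a non-nullable symbol.

{X, Y}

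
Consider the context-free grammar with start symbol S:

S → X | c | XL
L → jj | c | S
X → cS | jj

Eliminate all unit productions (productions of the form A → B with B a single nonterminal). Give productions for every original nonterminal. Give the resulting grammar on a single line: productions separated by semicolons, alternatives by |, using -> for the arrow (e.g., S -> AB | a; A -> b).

Unit productions: L->S, S->X.
Unit pairs (A ⇒* B via units): (L,S), (L,X), (S,X).
S: inherits non-unit rules of {S, X} → XL | c | cS | jj.
L: inherits non-unit rules of {L, S, X} → XL | c | cS | jj.
X: inherits non-unit rules of {X} → cS | jj.

S -> c | XL | cS | jj; L -> c | XL | cS | jj; X -> cS | jj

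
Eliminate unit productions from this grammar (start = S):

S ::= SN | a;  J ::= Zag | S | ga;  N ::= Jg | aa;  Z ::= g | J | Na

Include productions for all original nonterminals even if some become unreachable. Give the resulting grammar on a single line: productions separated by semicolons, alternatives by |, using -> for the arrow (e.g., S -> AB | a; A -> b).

S -> a | SN; J -> a | SN | ga | Zag; N -> Jg | aa; Z -> a | g | Na | SN | ga | Zag

Unit productions: J->S, Z->J.
Unit pairs (A ⇒* B via units): (J,S), (Z,J), (Z,S).
S: inherits non-unit rules of {S} → SN | a.
J: inherits non-unit rules of {J, S} → SN | Zag | a | ga.
N: inherits non-unit rules of {N} → Jg | aa.
Z: inherits non-unit rules of {J, S, Z} → Na | SN | Zag | a | g | ga.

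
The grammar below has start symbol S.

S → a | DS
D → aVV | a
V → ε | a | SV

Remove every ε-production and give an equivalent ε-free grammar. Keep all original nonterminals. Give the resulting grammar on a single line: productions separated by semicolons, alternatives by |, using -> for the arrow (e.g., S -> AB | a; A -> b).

Nullable set: {V}.
D -> aVV: V, V nullable, giving a | aV | aVV.
Drop V -> ε.
V -> SV: V nullable, giving S | SV.
Unchanged (no nullable symbols): S -> DS; S -> a; D -> a; V -> a.

S -> a | DS; D -> a | aV | aVV; V -> S | a | SV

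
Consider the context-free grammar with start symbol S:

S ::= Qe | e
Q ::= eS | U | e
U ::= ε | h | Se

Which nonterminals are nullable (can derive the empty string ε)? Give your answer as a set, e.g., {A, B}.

Directly nullable (have an ε-rule): {U}.
Q is nullable via Q -> U (every symbol on the right is already known nullable).
Not nullable: S — each has a terminal in every rule's right-hand side or depends on a non-nullable symbol.

{Q, U}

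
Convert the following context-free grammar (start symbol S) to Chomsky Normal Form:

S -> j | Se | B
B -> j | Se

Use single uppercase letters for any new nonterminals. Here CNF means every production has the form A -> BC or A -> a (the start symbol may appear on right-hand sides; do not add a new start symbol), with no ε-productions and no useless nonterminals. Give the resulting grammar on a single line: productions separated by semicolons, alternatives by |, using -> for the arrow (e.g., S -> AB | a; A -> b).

S -> j | SA; A -> e

No ε-productions.
After unit-elimination: S -> j | Se; B -> j | Se.
TERM: introduce A -> e and substitute in every rule of length ≥2.
Drop unreachable/unproductive: B.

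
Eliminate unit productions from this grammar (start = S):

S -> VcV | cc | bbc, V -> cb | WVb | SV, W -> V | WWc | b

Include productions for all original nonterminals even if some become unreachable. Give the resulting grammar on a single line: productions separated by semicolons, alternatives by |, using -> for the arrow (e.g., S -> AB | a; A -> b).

Unit productions: W->V.
Unit pairs (A ⇒* B via units): (W,V).
S: inherits non-unit rules of {S} → VcV | bbc | cc.
V: inherits non-unit rules of {V} → SV | WVb | cb.
W: inherits non-unit rules of {V, W} → SV | WVb | WWc | b | cb.

S -> cc | VcV | bbc; V -> SV | cb | WVb; W -> b | SV | cb | WVb | WWc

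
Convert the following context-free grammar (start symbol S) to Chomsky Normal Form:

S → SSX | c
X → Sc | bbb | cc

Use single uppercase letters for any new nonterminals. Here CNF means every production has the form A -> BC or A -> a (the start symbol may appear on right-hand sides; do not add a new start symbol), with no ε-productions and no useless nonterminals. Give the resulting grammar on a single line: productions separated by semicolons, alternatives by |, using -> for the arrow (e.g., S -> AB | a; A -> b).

No ε-productions.
No unit productions to eliminate.
TERM: introduce B -> b, A -> c and substitute in every rule of length ≥2.
BIN: S -> SSX becomes S -> SC, C -> SX; X -> BBB becomes X -> BD, D -> BB.

S -> c | SC; A -> c; B -> b; C -> SX; D -> BB; X -> AA | BD | SA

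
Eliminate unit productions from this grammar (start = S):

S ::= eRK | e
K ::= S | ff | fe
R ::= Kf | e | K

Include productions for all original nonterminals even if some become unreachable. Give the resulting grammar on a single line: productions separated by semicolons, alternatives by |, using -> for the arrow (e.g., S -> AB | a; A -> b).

S -> e | eRK; K -> e | fe | ff | eRK; R -> e | Kf | fe | ff | eRK

Unit productions: K->S, R->K.
Unit pairs (A ⇒* B via units): (K,S), (R,K), (R,S).
S: inherits non-unit rules of {S} → e | eRK.
K: inherits non-unit rules of {K, S} → e | eRK | fe | ff.
R: inherits non-unit rules of {K, R, S} → Kf | e | eRK | fe | ff.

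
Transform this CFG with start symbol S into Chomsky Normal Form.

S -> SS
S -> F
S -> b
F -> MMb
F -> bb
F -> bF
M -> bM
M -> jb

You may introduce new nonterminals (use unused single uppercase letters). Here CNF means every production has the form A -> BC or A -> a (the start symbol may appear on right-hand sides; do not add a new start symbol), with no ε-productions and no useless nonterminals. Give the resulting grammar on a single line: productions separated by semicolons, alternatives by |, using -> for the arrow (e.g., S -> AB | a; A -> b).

S -> b | AA | AF | MD | SS; A -> b; B -> j; C -> MA; D -> MA; F -> AA | AF | MC; M -> AM | BA

No ε-productions.
After unit-elimination: S -> b | SS | bF | bb | MMb; F -> bF | bb | MMb; M -> bM | jb.
TERM: introduce A -> b, B -> j and substitute in every rule of length ≥2.
BIN: F -> MMA becomes F -> MC, C -> MA; S -> MMA becomes S -> MD, D -> MA.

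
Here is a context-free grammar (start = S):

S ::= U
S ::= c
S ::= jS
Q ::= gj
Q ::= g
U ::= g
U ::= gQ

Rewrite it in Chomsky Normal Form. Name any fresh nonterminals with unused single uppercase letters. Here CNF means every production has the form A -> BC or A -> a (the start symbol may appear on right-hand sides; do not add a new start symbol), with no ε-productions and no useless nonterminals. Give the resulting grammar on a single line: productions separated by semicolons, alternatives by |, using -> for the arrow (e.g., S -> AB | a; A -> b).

S -> c | g | AQ | BS; A -> g; B -> j; Q -> g | AB

No ε-productions.
After unit-elimination: S -> c | g | gQ | jS; Q -> g | gj; U -> g | gQ.
TERM: introduce A -> g, B -> j and substitute in every rule of length ≥2.
Drop unreachable/unproductive: U.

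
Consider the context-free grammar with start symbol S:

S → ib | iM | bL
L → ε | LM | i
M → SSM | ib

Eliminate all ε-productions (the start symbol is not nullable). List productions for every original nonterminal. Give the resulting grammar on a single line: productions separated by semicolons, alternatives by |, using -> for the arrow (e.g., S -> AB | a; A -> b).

Nullable set: {L}.
S -> bL: L nullable, giving b | bL.
Drop L -> ε.
L -> LM: L nullable, giving LM | M.
Unchanged (no nullable symbols): S -> iM; S -> ib; L -> i; M -> SSM; M -> ib.

S -> b | bL | iM | ib; L -> M | i | LM; M -> ib | SSM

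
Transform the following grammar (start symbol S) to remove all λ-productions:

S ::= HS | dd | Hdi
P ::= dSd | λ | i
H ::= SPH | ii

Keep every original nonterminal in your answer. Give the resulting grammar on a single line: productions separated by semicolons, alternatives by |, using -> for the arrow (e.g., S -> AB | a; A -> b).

Nullable set: {P}.
H -> SPH: P nullable, giving SH | SPH.
Drop P -> λ.
Unchanged (no nullable symbols): S -> HS; S -> Hdi; S -> dd; H -> ii; P -> dSd; P -> i.

S -> HS | dd | Hdi; H -> SH | ii | SPH; P -> i | dSd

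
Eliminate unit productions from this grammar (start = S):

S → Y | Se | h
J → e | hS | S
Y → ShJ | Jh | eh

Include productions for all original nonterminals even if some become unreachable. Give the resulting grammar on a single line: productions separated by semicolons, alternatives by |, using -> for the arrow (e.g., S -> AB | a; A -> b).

Unit productions: J->S, S->Y.
Unit pairs (A ⇒* B via units): (J,S), (J,Y), (S,Y).
S: inherits non-unit rules of {S, Y} → Jh | Se | ShJ | eh | h.
J: inherits non-unit rules of {J, S, Y} → Jh | Se | ShJ | e | eh | h | hS.
Y: inherits non-unit rules of {Y} → Jh | ShJ | eh.

S -> h | Jh | Se | eh | ShJ; J -> e | h | Jh | Se | eh | hS | ShJ; Y -> Jh | eh | ShJ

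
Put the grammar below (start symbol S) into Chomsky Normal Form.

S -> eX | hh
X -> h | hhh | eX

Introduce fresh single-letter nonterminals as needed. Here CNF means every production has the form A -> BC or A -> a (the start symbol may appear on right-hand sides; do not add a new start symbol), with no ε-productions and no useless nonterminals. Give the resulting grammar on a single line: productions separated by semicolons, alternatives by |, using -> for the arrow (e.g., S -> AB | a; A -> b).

S -> AX | BB; A -> e; B -> h; C -> BB; X -> h | AX | BC

No ε-productions.
No unit productions to eliminate.
TERM: introduce A -> e, B -> h and substitute in every rule of length ≥2.
BIN: X -> BBB becomes X -> BC, C -> BB.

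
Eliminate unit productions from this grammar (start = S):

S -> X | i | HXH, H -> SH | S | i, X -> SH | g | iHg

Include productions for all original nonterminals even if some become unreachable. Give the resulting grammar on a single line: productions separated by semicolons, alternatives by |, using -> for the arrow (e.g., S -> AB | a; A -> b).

S -> g | i | SH | HXH | iHg; H -> g | i | SH | HXH | iHg; X -> g | SH | iHg

Unit productions: H->S, S->X.
Unit pairs (A ⇒* B via units): (H,S), (H,X), (S,X).
S: inherits non-unit rules of {S, X} → HXH | SH | g | i | iHg.
H: inherits non-unit rules of {H, S, X} → HXH | SH | g | i | iHg.
X: inherits non-unit rules of {X} → SH | g | iHg.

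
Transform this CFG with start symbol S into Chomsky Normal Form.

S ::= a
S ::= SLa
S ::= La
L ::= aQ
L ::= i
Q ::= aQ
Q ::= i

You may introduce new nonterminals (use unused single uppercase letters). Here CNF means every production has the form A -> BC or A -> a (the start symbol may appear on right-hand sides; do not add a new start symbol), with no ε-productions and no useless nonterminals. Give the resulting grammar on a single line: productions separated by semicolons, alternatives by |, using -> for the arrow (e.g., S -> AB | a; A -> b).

S -> a | LA | SB; A -> a; B -> LA; L -> i | AQ; Q -> i | AQ

No ε-productions.
No unit productions to eliminate.
TERM: introduce A -> a and substitute in every rule of length ≥2.
BIN: S -> SLA becomes S -> SB, B -> LA.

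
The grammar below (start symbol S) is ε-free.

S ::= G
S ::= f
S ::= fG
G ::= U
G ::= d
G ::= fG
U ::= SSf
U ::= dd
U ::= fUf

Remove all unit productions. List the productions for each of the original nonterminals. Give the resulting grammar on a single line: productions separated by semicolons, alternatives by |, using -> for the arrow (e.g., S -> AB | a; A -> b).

Unit productions: G->U, S->G.
Unit pairs (A ⇒* B via units): (G,U), (S,G), (S,U).
S: inherits non-unit rules of {G, S, U} → SSf | d | dd | f | fG | fUf.
G: inherits non-unit rules of {G, U} → SSf | d | dd | fG | fUf.
U: inherits non-unit rules of {U} → SSf | dd | fUf.

S -> d | f | dd | fG | SSf | fUf; G -> d | dd | fG | SSf | fUf; U -> dd | SSf | fUf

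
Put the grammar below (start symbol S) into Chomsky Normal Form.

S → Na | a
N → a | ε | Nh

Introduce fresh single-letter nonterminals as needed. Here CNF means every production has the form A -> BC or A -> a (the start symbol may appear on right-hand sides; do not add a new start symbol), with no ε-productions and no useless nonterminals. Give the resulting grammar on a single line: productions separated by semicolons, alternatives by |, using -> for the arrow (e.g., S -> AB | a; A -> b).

Nullable: {N}; after ε-elimination: S -> a | Na; N -> a | h | Nh.
No unit productions to eliminate.
TERM: introduce B -> a, A -> h and substitute in every rule of length ≥2.

S -> a | NB; A -> h; B -> a; N -> a | h | NA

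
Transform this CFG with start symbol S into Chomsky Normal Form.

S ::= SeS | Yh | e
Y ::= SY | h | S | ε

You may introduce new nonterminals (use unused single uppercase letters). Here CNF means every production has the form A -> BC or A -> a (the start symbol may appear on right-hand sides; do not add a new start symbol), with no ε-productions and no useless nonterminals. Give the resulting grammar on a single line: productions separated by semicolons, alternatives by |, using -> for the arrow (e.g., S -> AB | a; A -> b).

Nullable: {Y}; after ε-elimination: S -> e | h | Yh | SeS; Y -> S | h | SY.
After unit-elimination: S -> e | h | Yh | SeS; Y -> e | h | SY | Yh | SeS.
TERM: introduce A -> e, B -> h and substitute in every rule of length ≥2.
BIN: S -> SAS becomes S -> SC, C -> AS; Y -> SAS becomes Y -> SD, D -> AS.

S -> e | h | SC | YB; A -> e; B -> h; C -> AS; D -> AS; Y -> e | h | SD | SY | YB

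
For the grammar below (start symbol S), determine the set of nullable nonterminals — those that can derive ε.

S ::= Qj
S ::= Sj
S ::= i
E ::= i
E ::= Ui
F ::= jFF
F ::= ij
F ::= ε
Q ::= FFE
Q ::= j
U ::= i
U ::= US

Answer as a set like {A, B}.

{F}

Directly nullable (have an ε-rule): {F}.
Not nullable: E, Q, S, U — each has a terminal in every rule's right-hand side or depends on a non-nullable symbol.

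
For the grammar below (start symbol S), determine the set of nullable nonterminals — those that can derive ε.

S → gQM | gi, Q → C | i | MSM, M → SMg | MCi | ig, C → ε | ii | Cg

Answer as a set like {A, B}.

Directly nullable (have an ε-rule): {C}.
Q is nullable via Q -> C (every symbol on the right is already known nullable).
Not nullable: M, S — each has a terminal in every rule's right-hand side or depends on a non-nullable symbol.

{C, Q}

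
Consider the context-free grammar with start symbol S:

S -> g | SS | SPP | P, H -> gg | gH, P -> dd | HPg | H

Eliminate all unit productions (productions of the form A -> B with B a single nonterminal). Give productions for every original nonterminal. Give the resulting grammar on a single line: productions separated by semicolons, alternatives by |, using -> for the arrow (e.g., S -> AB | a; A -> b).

S -> g | SS | dd | gH | gg | HPg | SPP; H -> gH | gg; P -> dd | gH | gg | HPg

Unit productions: P->H, S->P.
Unit pairs (A ⇒* B via units): (P,H), (S,H), (S,P).
S: inherits non-unit rules of {H, P, S} → HPg | SPP | SS | dd | g | gH | gg.
H: inherits non-unit rules of {H} → gH | gg.
P: inherits non-unit rules of {H, P} → HPg | dd | gH | gg.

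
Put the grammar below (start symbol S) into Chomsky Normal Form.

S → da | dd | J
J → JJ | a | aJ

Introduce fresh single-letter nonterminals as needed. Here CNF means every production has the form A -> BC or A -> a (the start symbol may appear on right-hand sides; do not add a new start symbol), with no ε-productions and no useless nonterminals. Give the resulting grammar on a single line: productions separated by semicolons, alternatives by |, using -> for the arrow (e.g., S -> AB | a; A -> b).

S -> a | AJ | BA | BB | JJ; A -> a; B -> d; J -> a | AJ | JJ

No ε-productions.
After unit-elimination: S -> a | JJ | aJ | da | dd; J -> a | JJ | aJ.
TERM: introduce A -> a, B -> d and substitute in every rule of length ≥2.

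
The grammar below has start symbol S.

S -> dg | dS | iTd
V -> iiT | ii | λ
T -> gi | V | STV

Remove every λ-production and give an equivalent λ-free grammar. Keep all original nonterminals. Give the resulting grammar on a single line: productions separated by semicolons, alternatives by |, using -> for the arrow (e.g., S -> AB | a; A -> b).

Nullable set: {T, V}.
S -> iTd: T nullable, giving iTd | id.
T -> STV: T, V nullable, giving S | ST | STV | SV.
T -> V: V nullable, giving V.
Drop V -> λ.
V -> iiT: T nullable, giving ii | iiT.
Unchanged (no nullable symbols): S -> dS; S -> dg; T -> gi; V -> ii.

S -> dS | dg | id | iTd; T -> S | V | ST | SV | gi | STV; V -> ii | iiT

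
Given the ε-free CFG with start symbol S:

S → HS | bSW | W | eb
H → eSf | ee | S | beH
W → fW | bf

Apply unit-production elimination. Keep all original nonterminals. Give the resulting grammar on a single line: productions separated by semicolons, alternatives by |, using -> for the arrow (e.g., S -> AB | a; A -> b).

S -> HS | bf | eb | fW | bSW; H -> HS | bf | eb | ee | fW | bSW | beH | eSf; W -> bf | fW

Unit productions: H->S, S->W.
Unit pairs (A ⇒* B via units): (H,S), (H,W), (S,W).
S: inherits non-unit rules of {S, W} → HS | bSW | bf | eb | fW.
H: inherits non-unit rules of {H, S, W} → HS | bSW | beH | bf | eSf | eb | ee | fW.
W: inherits non-unit rules of {W} → bf | fW.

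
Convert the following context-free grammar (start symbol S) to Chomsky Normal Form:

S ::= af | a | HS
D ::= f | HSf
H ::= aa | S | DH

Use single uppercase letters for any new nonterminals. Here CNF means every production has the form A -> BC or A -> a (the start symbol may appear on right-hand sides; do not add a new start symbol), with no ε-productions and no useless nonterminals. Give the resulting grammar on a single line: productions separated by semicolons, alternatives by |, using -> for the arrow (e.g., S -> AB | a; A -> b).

S -> a | BA | HS; A -> f; B -> a; C -> SA; D -> f | HC; H -> a | BA | BB | DH | HS

No ε-productions.
After unit-elimination: S -> a | HS | af; D -> f | HSf; H -> a | DH | HS | aa | af.
TERM: introduce B -> a, A -> f and substitute in every rule of length ≥2.
BIN: D -> HSA becomes D -> HC, C -> SA.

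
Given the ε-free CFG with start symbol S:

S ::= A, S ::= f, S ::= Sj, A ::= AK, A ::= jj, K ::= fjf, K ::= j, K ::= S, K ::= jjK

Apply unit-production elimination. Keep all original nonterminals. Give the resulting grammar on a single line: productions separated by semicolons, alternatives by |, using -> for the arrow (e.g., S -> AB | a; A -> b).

S -> f | AK | Sj | jj; A -> AK | jj; K -> f | j | AK | Sj | jj | fjf | jjK

Unit productions: K->S, S->A.
Unit pairs (A ⇒* B via units): (K,A), (K,S), (S,A).
S: inherits non-unit rules of {A, S} → AK | Sj | f | jj.
A: inherits non-unit rules of {A} → AK | jj.
K: inherits non-unit rules of {A, K, S} → AK | Sj | f | fjf | j | jj | jjK.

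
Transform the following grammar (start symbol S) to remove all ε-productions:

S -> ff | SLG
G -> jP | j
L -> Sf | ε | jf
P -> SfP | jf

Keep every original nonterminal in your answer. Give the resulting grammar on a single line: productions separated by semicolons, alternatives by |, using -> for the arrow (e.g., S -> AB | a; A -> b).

S -> SG | ff | SLG; G -> j | jP; L -> Sf | jf; P -> jf | SfP

Nullable set: {L}.
S -> SLG: L nullable, giving SG | SLG.
Drop L -> ε.
Unchanged (no nullable symbols): S -> ff; G -> j; G -> jP; L -> Sf; L -> jf; P -> SfP; P -> jf.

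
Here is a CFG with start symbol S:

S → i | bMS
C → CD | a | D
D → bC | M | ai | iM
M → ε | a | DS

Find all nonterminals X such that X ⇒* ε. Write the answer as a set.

{C, D, M}

Directly nullable (have an ε-rule): {M}.
D is nullable via D -> M (every symbol on the right is already known nullable).
C is nullable via C -> D (every symbol on the right is already known nullable).
Not nullable: S — each has a terminal in every rule's right-hand side or depends on a non-nullable symbol.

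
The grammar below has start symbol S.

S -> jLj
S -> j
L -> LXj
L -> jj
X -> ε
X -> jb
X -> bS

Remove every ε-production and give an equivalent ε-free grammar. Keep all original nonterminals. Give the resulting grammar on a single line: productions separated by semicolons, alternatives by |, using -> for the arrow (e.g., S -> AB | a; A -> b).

Nullable set: {X}.
L -> LXj: X nullable, giving LXj | Lj.
Drop X -> ε.
Unchanged (no nullable symbols): S -> j; S -> jLj; L -> jj; X -> bS; X -> jb.

S -> j | jLj; L -> Lj | jj | LXj; X -> bS | jb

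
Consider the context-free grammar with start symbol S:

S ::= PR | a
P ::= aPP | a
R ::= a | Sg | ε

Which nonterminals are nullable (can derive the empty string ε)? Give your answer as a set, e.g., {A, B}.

Directly nullable (have an ε-rule): {R}.
Not nullable: P, S — each has a terminal in every rule's right-hand side or depends on a non-nullable symbol.

{R}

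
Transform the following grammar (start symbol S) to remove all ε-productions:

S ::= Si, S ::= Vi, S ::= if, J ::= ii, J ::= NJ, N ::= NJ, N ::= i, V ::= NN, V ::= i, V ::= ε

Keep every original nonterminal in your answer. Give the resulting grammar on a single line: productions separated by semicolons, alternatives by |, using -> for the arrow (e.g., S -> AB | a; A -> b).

Nullable set: {V}.
S -> Vi: V nullable, giving Vi | i.
Drop V -> ε.
Unchanged (no nullable symbols): S -> Si; S -> if; J -> NJ; J -> ii; N -> NJ; N -> i; V -> NN; V -> i.

S -> i | Si | Vi | if; J -> NJ | ii; N -> i | NJ; V -> i | NN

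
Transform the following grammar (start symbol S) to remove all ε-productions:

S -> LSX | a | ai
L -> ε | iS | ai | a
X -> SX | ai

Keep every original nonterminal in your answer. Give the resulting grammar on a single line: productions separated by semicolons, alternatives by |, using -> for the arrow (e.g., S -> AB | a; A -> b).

Nullable set: {L}.
S -> LSX: L nullable, giving LSX | SX.
Drop L -> ε.
Unchanged (no nullable symbols): S -> a; S -> ai; L -> a; L -> ai; L -> iS; X -> SX; X -> ai.

S -> a | SX | ai | LSX; L -> a | ai | iS; X -> SX | ai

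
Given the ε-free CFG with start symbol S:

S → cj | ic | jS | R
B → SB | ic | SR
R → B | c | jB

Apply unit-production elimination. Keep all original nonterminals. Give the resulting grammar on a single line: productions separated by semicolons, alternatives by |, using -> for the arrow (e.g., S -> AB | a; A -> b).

S -> c | SB | SR | cj | ic | jB | jS; B -> SB | SR | ic; R -> c | SB | SR | ic | jB

Unit productions: R->B, S->R.
Unit pairs (A ⇒* B via units): (R,B), (S,B), (S,R).
S: inherits non-unit rules of {B, R, S} → SB | SR | c | cj | ic | jB | jS.
B: inherits non-unit rules of {B} → SB | SR | ic.
R: inherits non-unit rules of {B, R} → SB | SR | c | ic | jB.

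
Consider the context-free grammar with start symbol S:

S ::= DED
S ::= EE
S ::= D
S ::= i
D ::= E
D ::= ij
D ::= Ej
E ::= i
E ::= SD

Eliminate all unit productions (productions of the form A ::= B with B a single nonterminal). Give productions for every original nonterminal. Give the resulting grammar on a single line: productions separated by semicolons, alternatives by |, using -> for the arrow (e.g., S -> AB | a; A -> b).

S -> i | EE | Ej | SD | ij | DED; D -> i | Ej | SD | ij; E -> i | SD

Unit productions: D->E, S->D.
Unit pairs (A ⇒* B via units): (D,E), (S,D), (S,E).
S: inherits non-unit rules of {D, E, S} → DED | EE | Ej | SD | i | ij.
D: inherits non-unit rules of {D, E} → Ej | SD | i | ij.
E: inherits non-unit rules of {E} → SD | i.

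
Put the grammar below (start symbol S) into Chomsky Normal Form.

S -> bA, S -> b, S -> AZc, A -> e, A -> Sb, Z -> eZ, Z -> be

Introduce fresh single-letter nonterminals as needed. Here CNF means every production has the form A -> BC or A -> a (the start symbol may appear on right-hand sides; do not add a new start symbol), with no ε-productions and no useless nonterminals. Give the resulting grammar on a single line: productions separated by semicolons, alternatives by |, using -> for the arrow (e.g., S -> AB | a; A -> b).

S -> b | AE | BA; A -> e | SB; B -> b; C -> c; D -> e; E -> ZC; Z -> BD | DZ

No ε-productions.
No unit productions to eliminate.
TERM: introduce B -> b, C -> c, D -> e and substitute in every rule of length ≥2.
BIN: S -> AZC becomes S -> AE, E -> ZC.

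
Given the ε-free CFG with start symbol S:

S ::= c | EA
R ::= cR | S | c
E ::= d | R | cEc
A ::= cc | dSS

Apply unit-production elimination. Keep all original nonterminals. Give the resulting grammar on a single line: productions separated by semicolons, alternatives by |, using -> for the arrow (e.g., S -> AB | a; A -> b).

Unit productions: E->R, R->S.
Unit pairs (A ⇒* B via units): (E,R), (E,S), (R,S).
S: inherits non-unit rules of {S} → EA | c.
A: inherits non-unit rules of {A} → cc | dSS.
E: inherits non-unit rules of {E, R, S} → EA | c | cEc | cR | d.
R: inherits non-unit rules of {R, S} → EA | c | cR.

S -> c | EA; A -> cc | dSS; E -> c | d | EA | cR | cEc; R -> c | EA | cR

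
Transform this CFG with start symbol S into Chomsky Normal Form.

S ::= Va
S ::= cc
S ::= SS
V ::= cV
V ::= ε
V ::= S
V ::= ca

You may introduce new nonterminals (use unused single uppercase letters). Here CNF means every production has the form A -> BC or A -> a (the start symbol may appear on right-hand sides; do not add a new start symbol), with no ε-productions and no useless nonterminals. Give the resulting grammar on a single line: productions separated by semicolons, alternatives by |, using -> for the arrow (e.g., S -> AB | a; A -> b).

Nullable: {V}; after ε-elimination: S -> a | SS | Va | cc; V -> S | c | cV | ca.
After unit-elimination: S -> a | SS | Va | cc; V -> a | c | SS | Va | cV | ca | cc.
TERM: introduce A -> a, B -> c and substitute in every rule of length ≥2.

S -> a | BB | SS | VA; A -> a; B -> c; V -> a | c | BA | BB | BV | SS | VA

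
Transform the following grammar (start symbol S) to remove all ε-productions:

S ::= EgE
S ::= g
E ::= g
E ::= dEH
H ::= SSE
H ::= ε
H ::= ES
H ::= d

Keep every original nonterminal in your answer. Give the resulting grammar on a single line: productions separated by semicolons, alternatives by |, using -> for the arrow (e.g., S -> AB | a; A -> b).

Nullable set: {H}.
E -> dEH: H nullable, giving dE | dEH.
Drop H -> ε.
Unchanged (no nullable symbols): S -> EgE; S -> g; E -> g; H -> ES; H -> SSE; H -> d.

S -> g | EgE; E -> g | dE | dEH; H -> d | ES | SSE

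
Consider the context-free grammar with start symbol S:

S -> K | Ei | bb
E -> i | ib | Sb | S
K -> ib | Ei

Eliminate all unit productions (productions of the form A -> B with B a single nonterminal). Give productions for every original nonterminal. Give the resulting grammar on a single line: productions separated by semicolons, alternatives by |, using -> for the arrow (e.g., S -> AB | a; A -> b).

Unit productions: E->S, S->K.
Unit pairs (A ⇒* B via units): (E,K), (E,S), (S,K).
S: inherits non-unit rules of {K, S} → Ei | bb | ib.
E: inherits non-unit rules of {E, K, S} → Ei | Sb | bb | i | ib.
K: inherits non-unit rules of {K} → Ei | ib.

S -> Ei | bb | ib; E -> i | Ei | Sb | bb | ib; K -> Ei | ib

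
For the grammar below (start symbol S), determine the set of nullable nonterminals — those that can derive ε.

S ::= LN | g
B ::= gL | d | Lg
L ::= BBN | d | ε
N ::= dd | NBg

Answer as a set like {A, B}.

Directly nullable (have an ε-rule): {L}.
Not nullable: B, N, S — each has a terminal in every rule's right-hand side or depends on a non-nullable symbol.

{L}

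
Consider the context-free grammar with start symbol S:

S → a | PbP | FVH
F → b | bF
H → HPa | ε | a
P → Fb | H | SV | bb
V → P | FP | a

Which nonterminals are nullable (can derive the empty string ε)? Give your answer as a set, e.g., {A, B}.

Directly nullable (have an ε-rule): {H}.
P is nullable via P -> H (every symbol on the right is already known nullable).
V is nullable via V -> P (every symbol on the right is already known nullable).
Not nullable: F, S — each has a terminal in every rule's right-hand side or depends on a non-nullable symbol.

{H, P, V}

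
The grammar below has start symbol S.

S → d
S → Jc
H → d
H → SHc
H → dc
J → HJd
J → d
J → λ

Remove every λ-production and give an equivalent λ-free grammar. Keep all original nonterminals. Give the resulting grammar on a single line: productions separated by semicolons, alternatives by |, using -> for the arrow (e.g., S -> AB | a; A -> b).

S -> c | d | Jc; H -> d | dc | SHc; J -> d | Hd | HJd

Nullable set: {J}.
S -> Jc: J nullable, giving Jc | c.
Drop J -> λ.
J -> HJd: J nullable, giving HJd | Hd.
Unchanged (no nullable symbols): S -> d; H -> SHc; H -> d; H -> dc; J -> d.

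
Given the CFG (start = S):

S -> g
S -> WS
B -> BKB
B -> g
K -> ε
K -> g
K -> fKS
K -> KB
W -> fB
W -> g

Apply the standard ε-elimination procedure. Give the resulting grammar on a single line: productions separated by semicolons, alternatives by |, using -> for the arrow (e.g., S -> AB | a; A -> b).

S -> g | WS; B -> g | BB | BKB; K -> B | g | KB | fS | fKS; W -> g | fB

Nullable set: {K}.
B -> BKB: K nullable, giving BB | BKB.
Drop K -> ε.
K -> KB: K nullable, giving B | KB.
K -> fKS: K nullable, giving fKS | fS.
Unchanged (no nullable symbols): S -> WS; S -> g; B -> g; K -> g; W -> fB; W -> g.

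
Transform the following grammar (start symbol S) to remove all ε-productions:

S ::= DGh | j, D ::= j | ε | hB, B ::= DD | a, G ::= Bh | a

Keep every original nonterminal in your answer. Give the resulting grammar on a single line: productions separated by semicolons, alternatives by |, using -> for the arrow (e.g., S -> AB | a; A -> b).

S -> j | Gh | DGh; B -> D | a | DD; D -> h | j | hB; G -> a | h | Bh

Nullable set: {B, D}.
S -> DGh: D nullable, giving DGh | Gh.
B -> DD: D, D nullable, giving D | DD.
Drop D -> ε.
D -> hB: B nullable, giving h | hB.
G -> Bh: B nullable, giving Bh | h.
Unchanged (no nullable symbols): S -> j; B -> a; D -> j; G -> a.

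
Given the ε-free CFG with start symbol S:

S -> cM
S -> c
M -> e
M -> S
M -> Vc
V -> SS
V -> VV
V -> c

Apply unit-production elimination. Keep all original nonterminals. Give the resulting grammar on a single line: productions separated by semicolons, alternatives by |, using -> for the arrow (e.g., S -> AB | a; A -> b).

S -> c | cM; M -> c | e | Vc | cM; V -> c | SS | VV

Unit productions: M->S.
Unit pairs (A ⇒* B via units): (M,S).
S: inherits non-unit rules of {S} → c | cM.
M: inherits non-unit rules of {M, S} → Vc | c | cM | e.
V: inherits non-unit rules of {V} → SS | VV | c.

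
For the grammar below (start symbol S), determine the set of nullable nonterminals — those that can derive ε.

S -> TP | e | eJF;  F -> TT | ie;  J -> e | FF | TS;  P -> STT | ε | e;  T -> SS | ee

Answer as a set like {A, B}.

Directly nullable (have an ε-rule): {P}.
Not nullable: F, J, S, T — each has a terminal in every rule's right-hand side or depends on a non-nullable symbol.

{P}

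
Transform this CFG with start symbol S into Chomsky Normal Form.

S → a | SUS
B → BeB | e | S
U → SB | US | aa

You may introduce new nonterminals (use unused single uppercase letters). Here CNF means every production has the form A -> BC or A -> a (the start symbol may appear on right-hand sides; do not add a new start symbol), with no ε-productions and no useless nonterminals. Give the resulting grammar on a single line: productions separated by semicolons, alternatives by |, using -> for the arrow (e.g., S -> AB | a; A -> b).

No ε-productions.
After unit-elimination: S -> a | SUS; B -> a | e | BeB | SUS; U -> SB | US | aa.
TERM: introduce C -> a, A -> e and substitute in every rule of length ≥2.
BIN: B -> BAB becomes B -> BD, D -> AB; B -> SUS becomes B -> SE, E -> US; S -> SUS becomes S -> SF, F -> US.

S -> a | SF; A -> e; B -> a | e | BD | SE; C -> a; D -> AB; E -> US; F -> US; U -> CC | SB | US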